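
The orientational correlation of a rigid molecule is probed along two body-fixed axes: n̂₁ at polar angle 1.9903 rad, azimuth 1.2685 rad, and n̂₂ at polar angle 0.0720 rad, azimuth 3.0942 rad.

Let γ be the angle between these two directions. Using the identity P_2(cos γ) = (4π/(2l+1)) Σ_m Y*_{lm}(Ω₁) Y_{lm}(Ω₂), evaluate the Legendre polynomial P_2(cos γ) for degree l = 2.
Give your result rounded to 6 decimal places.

Addition theorem: P_2(cos γ) = (4π/5) Σ_m Y*_{lm}(Ω₁) Y_{lm}(Ω₂), m = −2…2:
  term(m=-2) = (-0.000562, 0.000314)   from Y*(Ω₁)=(-0.265078, 0.183142), Y(Ω₂)=(0.001990, 0.000189)
  term(m=-1) = (0.004017, 0.015415)   from Y*(Ω₁)=(-0.085557, -0.274349), Y(Ω₂)=(-0.055369, -0.002626)
  term(m=+0) = (-0.099154, -0.000000)   from Y*(Ω₁)=(-0.158422, -0.000000), Y(Ω₂)=(0.625887, 0.000000)
  term(m=+1) = (0.004017, -0.015415)   from Y*(Ω₁)=(0.085557, -0.274349), Y(Ω₂)=(0.055369, -0.002626)
  term(m=+2) = (-0.000562, -0.000314)   from Y*(Ω₁)=(-0.265078, -0.183142), Y(Ω₂)=(0.001990, -0.000189)
Total Σ_m = (-0.092245, -0.000000). Multiply by 2.513274: (-0.231837, -0.000000). P_2(cos γ) = -0.231837

-0.231837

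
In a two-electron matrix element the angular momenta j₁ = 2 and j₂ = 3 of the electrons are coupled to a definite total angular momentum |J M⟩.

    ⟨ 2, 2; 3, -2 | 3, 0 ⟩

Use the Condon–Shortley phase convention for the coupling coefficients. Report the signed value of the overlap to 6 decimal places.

+√(1/3) = +0.577350

j₁+j₂−J=2  J+j₁−j₂=2  J−j₁+j₂=4  j₁+j₂+J+1=9
(j₁±m₁, j₂±m₂, J±M) = (4,0,1,5,3,3)
P² = 192
sum k=0..0:
  [0] +1/24 = 1/24
S = 1/24
C² = P²·S² = 1/3 ; C = +0.577350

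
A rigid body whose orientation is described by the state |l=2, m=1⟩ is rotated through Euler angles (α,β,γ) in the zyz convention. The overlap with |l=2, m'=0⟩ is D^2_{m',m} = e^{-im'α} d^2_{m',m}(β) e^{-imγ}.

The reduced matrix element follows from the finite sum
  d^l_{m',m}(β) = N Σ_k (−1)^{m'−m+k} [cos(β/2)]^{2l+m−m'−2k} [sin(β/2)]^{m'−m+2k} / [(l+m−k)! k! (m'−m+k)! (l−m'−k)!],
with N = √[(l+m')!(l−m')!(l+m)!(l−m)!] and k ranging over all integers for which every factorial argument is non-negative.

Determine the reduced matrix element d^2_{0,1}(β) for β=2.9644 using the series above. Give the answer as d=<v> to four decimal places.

d^2_{0,1}(β=2.9644) via the finite sum:
Half-angle: c=0.088480, s=0.996078. N=√(2·2·6·1)=4.898979
Admissible k: 1..2 (factorial args all ≥0)
  k=1: (−1)^0·4.8990/(2)·0.0885^3·0.9961^1 = +0.001690
  k=2: (−1)^1·4.8990/(2)·0.0885^1·0.9961^3 = -0.214192
d^2_{0,1}(2.9644) = +0.001690 -0.214192 = -0.212502

d=-0.2125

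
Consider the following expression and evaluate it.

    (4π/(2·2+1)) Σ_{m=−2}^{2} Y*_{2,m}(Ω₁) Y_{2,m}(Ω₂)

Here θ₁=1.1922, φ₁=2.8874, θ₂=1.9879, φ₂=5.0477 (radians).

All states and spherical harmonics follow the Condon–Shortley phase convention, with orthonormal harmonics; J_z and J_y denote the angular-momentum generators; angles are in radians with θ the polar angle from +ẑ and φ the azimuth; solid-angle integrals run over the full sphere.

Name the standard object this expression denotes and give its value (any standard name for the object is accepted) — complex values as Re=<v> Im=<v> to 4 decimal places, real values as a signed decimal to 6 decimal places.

Legendre polynomial (addition theorem), +0.080377

This sum is the spherical-harmonic addition theorem: it equals the Legendre polynomial P_l(cos γ) of the angle γ between the two directions.
Addition theorem: P_2(cos γ) = (4π/5) Σ_m Y*_{lm}(Ω₁) Y_{lm}(Ω₂), m = −2…2:
  term(m=-2) = (-0.041117, 0.099522)   from Y*(Ω₁)=(0.291325, -0.162338), Y(Ω₂)=(-0.252955, 0.200661)
  term(m=-1) = (0.042207, 0.063106)   from Y*(Ω₁)=(-0.256800, 0.066720), Y(Ω₂)=(-0.094157, -0.270203)
  term(m=+0) = (0.029801, 0.000000)   from Y*(Ω₁)=(-0.186129, -0.000000), Y(Ω₂)=(-0.160108, 0.000000)
  term(m=+1) = (0.042207, -0.063106)   from Y*(Ω₁)=(0.256800, 0.066720), Y(Ω₂)=(0.094157, -0.270203)
  term(m=+2) = (-0.041117, -0.099522)   from Y*(Ω₁)=(0.291325, 0.162338), Y(Ω₂)=(-0.252955, -0.200661)
Σ over m = (0.031981, 0.000000); ×(4π/5) → (0.080377, 0.000000). Real part: 0.080377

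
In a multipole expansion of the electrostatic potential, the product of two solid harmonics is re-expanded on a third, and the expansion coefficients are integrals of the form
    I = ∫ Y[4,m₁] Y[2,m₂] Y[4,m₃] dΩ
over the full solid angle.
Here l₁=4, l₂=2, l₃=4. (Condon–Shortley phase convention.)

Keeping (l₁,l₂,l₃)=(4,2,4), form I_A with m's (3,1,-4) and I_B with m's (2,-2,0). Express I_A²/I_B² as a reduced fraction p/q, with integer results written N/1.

Same 4,2,4: normalisation and zero-m 3j drop out of the ratio.
A: Δ: 2! 6! 2! / 11! → 1/13860; sum: t=1:−1/1440 = -1/1440; 3j²(4 2 4; 3 1 -4) = Δ·Π!·Σ² = 7/165  (sign -1)
B: Δ: 2! 6! 2! / 11! → 1/13860; sum: t=0:+1/192 = 1/192; 3j²(4 2 4; 2 -2 0) = Δ·Π!·Σ² = 3/77  (sign +1)
I_A²/I_B² = (7/165)/(3/77) = 49/45

49/45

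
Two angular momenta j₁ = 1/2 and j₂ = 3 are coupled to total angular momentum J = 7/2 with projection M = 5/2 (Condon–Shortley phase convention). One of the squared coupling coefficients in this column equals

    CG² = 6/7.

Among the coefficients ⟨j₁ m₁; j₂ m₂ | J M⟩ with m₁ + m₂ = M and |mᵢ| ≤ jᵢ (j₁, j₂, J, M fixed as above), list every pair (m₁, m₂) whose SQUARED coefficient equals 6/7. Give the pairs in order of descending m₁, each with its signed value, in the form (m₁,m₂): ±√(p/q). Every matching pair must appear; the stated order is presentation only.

Admissible pairs with m₁+m₂ = M = 5/2: (-1/2,3), (1/2,2)
  (m₁,m₂)=(1/2,2): CG² = 6/7, CG = +√(6/7)   ← matches the target
  (m₁,m₂)=(-1/2,3): CG² = 1/7, CG = +√(1/7)
Pairs with CG² = 6/7: (1/2,2): +√(6/7)

(1/2,2): +√(6/7)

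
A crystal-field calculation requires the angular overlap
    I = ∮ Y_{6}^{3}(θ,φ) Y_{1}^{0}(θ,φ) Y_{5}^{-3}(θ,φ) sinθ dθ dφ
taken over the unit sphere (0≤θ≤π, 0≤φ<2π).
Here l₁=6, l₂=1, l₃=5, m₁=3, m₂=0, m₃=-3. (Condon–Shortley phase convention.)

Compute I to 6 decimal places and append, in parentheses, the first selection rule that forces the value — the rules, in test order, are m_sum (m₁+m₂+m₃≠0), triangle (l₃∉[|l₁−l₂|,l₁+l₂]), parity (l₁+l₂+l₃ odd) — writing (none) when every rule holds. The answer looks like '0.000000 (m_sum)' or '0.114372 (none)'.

Rules hold: Σm=0, L=12 even, 5≤5≤7.
N = 13·3·11 = 429
Δ = 2!·10!·0!/13! = 1/858
Racah Σ t=1..1: t=1:−1/14400 = -1/14400
⇒ 3j(6 1 5; 0 0 0)² = 6/143, sgn +1
Racah Σ t=1..1: t=1:−1/80640 = -1/80640
⇒ 3j(6 1 5; 3 0 -3)² = 9/286, sgn -1
4πI² = N·(3j₀)²·(3jₘ)² = 81/143
I = -1·√(0.566434/4π) = -0.21230956
No selection rule forces the value: the integral is nonzero (none).

-0.212310 (none)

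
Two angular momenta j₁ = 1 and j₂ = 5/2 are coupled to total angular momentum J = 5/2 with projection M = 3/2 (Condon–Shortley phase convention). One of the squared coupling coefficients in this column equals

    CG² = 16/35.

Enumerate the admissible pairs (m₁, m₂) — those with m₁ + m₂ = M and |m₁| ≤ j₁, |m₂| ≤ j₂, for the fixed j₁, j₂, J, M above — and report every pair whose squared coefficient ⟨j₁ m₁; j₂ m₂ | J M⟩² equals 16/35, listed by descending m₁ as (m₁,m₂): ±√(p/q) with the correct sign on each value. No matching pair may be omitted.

Admissible pairs with m₁+m₂ = M = 3/2: (-1,5/2), (0,3/2), (1,1/2)
  (m₁,m₂)=(1,1/2): CG² = 16/35, CG = +√(16/35)   ← matches the target
  (m₁,m₂)=(0,3/2): CG² = 9/35, CG = −√(9/35)
  (m₁,m₂)=(-1,5/2): CG² = 2/7, CG = −√(2/7)
Pairs with CG² = 16/35: (1,1/2): +√(16/35)

(1,1/2): +√(16/35)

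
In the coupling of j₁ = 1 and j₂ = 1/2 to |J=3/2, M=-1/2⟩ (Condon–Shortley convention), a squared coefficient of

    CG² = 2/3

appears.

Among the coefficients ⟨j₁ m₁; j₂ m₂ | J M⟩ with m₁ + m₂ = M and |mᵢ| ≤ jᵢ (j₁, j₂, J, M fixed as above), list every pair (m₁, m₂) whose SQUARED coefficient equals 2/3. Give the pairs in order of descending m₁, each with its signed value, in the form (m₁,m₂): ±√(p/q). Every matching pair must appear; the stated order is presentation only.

Admissible pairs with m₁+m₂ = M = -1/2: (-1,1/2), (0,-1/2)
  (m₁,m₂)=(0,-1/2): CG² = 2/3, CG = +√(2/3)   ← matches the target
  (m₁,m₂)=(-1,1/2): CG² = 1/3, CG = +√(1/3)
Pairs with CG² = 2/3: (0,-1/2): +√(2/3)

(0,-1/2): +√(2/3)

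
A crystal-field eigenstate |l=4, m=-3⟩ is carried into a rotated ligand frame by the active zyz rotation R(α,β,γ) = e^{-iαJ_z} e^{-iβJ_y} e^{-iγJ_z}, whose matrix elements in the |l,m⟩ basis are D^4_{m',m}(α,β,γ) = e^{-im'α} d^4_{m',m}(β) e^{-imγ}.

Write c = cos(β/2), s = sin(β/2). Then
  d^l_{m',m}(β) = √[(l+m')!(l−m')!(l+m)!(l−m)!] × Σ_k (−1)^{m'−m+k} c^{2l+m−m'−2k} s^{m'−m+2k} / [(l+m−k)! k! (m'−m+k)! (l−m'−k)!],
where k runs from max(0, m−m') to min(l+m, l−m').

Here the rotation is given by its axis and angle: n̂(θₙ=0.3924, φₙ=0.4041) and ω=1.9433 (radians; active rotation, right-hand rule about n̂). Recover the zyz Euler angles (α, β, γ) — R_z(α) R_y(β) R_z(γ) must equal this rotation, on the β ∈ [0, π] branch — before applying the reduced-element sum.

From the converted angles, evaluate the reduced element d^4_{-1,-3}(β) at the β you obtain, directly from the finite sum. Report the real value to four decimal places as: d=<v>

d=0.4709

Axis–angle → zyz. n̂ = (sinθₙcosφₙ, sinθₙsinφₙ, cosθₙ) = (+0.351607, +0.150359, +0.923994), ω = 1.9433.
R = I cosω + sinω [n̂]ₓ + (1−cosω) n̂n̂ᵀ gives
  R = [-0.195327, -0.788517, +0.583170; +0.932734, -0.333113, -0.137999; +0.303076, +0.516988, +0.800543]
β = atan2(√(R₁₃²+R₂₃²), R₃₃) = 0.642596; α = atan2(R₂₃, R₁₃) mod 2π = 6.050825; γ = atan2(R₃₂, −R₃₁) mod 2π = 2.101032
d^4_{-1,-3}(β=0.6426) via the finite sum:
Half-angle: c=0.948826, s=0.315798. N=√(6·120·1·5040)=1904.940944
The bounds max(0,m−m')=0 and min(l+m,l−m')=1 give 2 terms
  k=0: (−1)^2·1904.9409/(240)·0.9488^6·0.3158^2 = +0.577578
  k=1: (−1)^3·1904.9409/(144)·0.9488^4·0.3158^4 = -0.106636
d^4_{-1,-3}(0.6426) = +0.577578 -0.106636 = +0.470941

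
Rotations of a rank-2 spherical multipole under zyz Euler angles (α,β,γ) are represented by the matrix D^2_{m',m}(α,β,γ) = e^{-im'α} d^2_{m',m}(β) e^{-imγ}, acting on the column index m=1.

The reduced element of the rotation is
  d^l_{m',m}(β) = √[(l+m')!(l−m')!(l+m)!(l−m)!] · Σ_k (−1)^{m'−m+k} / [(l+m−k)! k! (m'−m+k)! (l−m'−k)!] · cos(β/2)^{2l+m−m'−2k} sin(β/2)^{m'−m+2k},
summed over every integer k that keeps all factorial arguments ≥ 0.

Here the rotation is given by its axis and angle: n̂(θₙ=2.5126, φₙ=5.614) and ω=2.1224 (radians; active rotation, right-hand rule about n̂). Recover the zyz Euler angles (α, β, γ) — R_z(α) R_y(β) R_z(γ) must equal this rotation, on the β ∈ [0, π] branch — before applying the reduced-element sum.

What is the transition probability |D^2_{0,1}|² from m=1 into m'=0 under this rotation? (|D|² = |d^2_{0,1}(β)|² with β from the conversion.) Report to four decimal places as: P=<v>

Axis–angle → zyz. n̂ = (sinθₙcosφₙ, sinθₙsinφₙ, cosθₙ) = (+0.461444, -0.364969, -0.808621), ω = 2.1224.
R = I cosω + sinω [n̂]ₓ + (1−cosω) n̂n̂ᵀ gives
  R = [-0.199537, +0.432020, -0.879513; -0.945360, -0.321046, +0.056776; -0.257836, +0.842786, +0.472475]
β = atan2(√(R₁₃²+R₂₃²), R₃₃) = 1.078699; α = atan2(R₂₃, R₁₃) mod 2π = 3.077128; γ = atan2(R₃₂, −R₃₁) mod 2π = 1.273906
First d^2_{0,1}(β=1.0787), then the phase factors e^{-i(0)α} and e^{-i(1)γ}:
With c≡cos(β/2)=0.858043 and s≡sin(β/2)=0.513578, N=[2·2·6·1]^{1/2}=4.898979
The bounds max(0,m−m')=1 and min(l+m,l−m')=2 give 2 terms
  k=1: (−1)^0·4.8990/(2)·0.8580^3·0.5136^1 = +0.794711
  k=2: (−1)^1·4.8990/(2)·0.8580^1·0.5136^3 = -0.284711
d^2_{0,1}(1.0787) = +0.794711 -0.284711 = +0.510000
|D^2_{0,1}|² = |d^2_{0,1}(β)|² = (+0.510000)² = 0.260100 (the z-rotation phases have unit modulus)

P=0.2601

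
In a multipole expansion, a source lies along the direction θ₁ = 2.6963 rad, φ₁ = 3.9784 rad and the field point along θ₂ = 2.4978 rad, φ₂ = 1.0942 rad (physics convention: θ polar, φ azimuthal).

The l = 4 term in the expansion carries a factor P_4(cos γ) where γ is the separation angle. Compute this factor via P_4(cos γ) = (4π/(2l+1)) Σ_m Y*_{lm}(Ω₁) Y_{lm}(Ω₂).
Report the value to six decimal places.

-0.242979

Expand P_4 via completeness: Σ_{m} conj(Y_{4,m}) at Ω₁ times Y_{4,m} at Ω₂ —
  m=-4: Y*=-0.01491 - 0.00311j  Y=-0.01892 + 0.05424j  product 0.00045 - 0.00075j
  m=-3: Y*=-0.07287 + 0.05326j  Y=0.21435 - 0.03043j  product -0.01400 + 0.01363j
  m=-2: Y*=-0.02995 + 0.29023j  Y=-0.24274 - 0.34174j  product 0.10645 - 0.06022j
  m=-1: Y*=0.33276 + 0.36886j  Y=-0.15400 + 0.29828j  product -0.16127 + 0.04245j
  m=+0: Y*=0.18870 + 0.00000j  Y=-0.19762 + 0.00000j  product -0.03729 + 0.00000j
  m=+1: Y*=-0.33276 + 0.36886j  Y=0.15400 + 0.29828j  product -0.16127 - 0.04245j
  m=+2: Y*=-0.02995 - 0.29023j  Y=-0.24274 + 0.34174j  product 0.10645 + 0.06022j
  m=+3: Y*=0.07287 + 0.05326j  Y=-0.21435 - 0.03043j  product -0.01400 - 0.01363j
  m=+4: Y*=-0.01491 + 0.00311j  Y=-0.01892 - 0.05424j  product 0.00045 + 0.00075j
Total Σ_m = -0.17402 + 0.00000j. Multiply by 1.396263: -0.24298 + 0.00000j. P_4(cos γ) = -0.242979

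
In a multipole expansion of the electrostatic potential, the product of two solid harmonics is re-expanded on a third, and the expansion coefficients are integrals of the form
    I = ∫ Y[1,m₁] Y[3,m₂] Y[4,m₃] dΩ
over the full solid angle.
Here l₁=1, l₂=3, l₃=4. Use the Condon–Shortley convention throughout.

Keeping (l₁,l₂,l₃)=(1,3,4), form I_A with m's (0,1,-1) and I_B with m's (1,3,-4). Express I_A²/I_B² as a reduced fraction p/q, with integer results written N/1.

l's match ⇒ only the (l;m) 3-j factors differ between A and B.
A: triangle coeff Δ(1,3,4) = 1/252; Σ_t [0,0]: t=0:+1/48 = 1/48; (3j)²=5/84 [(1 3 4; 0 1 -1)], sign=-1
B: triangle coeff Δ(1,3,4) = 1/252; Σ_t [0,0]: t=0:+1/1440 = 1/1440; (3j)²=1/9 [(1 3 4; 1 3 -4)], sign=+1
I_A²/I_B² = (5/84)/(1/9) = 15/28

15/28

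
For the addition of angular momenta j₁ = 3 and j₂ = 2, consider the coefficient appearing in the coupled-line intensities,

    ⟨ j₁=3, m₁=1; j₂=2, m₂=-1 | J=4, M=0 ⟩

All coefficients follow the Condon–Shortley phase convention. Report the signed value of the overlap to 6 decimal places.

j₁+j₂−J=1  J+j₁−j₂=5  J−j₁+j₂=3  j₁+j₂+J+1=10
(j₁±m₁, j₂±m₂, J±M) = (4,2,1,3,4,4)
P² = 10368/35
sum k=0..1:
  [0] +1/24 = 1/24
  [1] −1/144 = -1/144
S = 5/144
C² = P²·S² = 5/14 ; C = +0.597614

+0.597614  (= +√(5/14))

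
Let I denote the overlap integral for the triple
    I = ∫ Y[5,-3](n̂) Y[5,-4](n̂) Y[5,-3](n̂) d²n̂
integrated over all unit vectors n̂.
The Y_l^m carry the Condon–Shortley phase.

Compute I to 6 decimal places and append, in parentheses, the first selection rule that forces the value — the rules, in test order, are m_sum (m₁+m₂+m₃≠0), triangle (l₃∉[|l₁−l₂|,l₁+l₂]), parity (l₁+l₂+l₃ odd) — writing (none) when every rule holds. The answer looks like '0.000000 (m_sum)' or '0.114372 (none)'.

Σmᵢ = -10 ≠ 0, so the φ-integral vanishes; I = 0

0.000000 (m_sum)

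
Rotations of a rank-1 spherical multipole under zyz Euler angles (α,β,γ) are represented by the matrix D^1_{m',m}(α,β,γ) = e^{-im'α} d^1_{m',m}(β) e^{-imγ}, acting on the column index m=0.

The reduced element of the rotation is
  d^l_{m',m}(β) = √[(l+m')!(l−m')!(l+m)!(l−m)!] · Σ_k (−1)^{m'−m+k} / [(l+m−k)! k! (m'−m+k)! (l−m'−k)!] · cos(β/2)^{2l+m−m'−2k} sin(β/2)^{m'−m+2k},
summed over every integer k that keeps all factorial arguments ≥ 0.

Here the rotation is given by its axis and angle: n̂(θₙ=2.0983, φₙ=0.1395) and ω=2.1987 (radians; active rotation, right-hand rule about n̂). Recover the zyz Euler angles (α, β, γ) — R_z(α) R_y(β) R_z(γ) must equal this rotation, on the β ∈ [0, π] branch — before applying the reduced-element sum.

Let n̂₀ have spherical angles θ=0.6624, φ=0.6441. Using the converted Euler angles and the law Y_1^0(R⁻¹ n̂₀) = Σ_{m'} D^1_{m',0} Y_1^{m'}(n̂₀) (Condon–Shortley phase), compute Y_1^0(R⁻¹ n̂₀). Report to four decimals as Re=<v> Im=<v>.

Axis–angle → zyz. n̂ = (sinθₙcosφₙ, sinθₙsinφₙ, cosθₙ) = (+0.855673, +0.120147, -0.503378), ω = 2.1987.
R = I cosω + sinω [n̂]ₓ + (1−cosω) n̂n̂ᵀ gives
  R = [+0.574842, +0.570564, -0.586527; -0.244164, -0.564534, -0.788470; -0.780987, +0.596455, -0.185207]
β = atan2(√(R₁₃²+R₂₃²), R₃₃) = 1.757079; α = atan2(R₂₃, R₁₃) mod 2π = 4.072816; γ = atan2(R₃₂, −R₃₁) mod 2π = 0.652224
Need the full column D^1_{m',0} for m'=−1..1 at α=4.0728, β=1.7571, γ=0.6522.
cos(β/2)=0.638276, sin(β/2)=0.769807
d^1_{-1,0}: single k=1 term ⇒ +0.694874;  D = -0.414737-0.557532i
d^1_{0,0}: k∈[0..1] ⇒ +0.407397 -0.592603 = -0.185207;  D = -0.185207+0.000000i
d^1_{1,0}: single k=0 term ⇒ -0.694874;  D = +0.414737-0.557532i
Y_1^{m'}(θ=0.6624,φ=0.6441) and Σ D·Y over m':
  (-0.4147-0.5575i)·(+0.1699-0.1276i)  (-0.1852+0.0000i)·(+0.3853+0.0000i)  (+0.4147-0.5575i)·(-0.1699-0.1276i)
Y_1^0(R⁻¹ n̂) = -0.354563+0.000000i

Re=-0.3546 Im=0.0000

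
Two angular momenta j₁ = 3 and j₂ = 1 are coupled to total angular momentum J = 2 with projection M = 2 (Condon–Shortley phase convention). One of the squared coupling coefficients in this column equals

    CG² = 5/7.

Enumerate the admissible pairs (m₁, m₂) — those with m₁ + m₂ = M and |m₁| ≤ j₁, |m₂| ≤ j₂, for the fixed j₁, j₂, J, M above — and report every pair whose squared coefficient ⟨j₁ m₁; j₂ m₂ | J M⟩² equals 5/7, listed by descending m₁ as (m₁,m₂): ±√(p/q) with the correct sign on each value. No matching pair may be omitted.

(3,-1): +√(5/7)

Admissible pairs with m₁+m₂ = M = 2: (1,1), (2,0), (3,-1)
  (m₁,m₂)=(3,-1): CG² = 5/7, CG = +√(5/7)   ← matches the target
  (m₁,m₂)=(2,0): CG² = 5/21, CG = −√(5/21)
  (m₁,m₂)=(1,1): CG² = 1/21, CG = +√(1/21)
Pairs with CG² = 5/7: (3,-1): +√(5/7)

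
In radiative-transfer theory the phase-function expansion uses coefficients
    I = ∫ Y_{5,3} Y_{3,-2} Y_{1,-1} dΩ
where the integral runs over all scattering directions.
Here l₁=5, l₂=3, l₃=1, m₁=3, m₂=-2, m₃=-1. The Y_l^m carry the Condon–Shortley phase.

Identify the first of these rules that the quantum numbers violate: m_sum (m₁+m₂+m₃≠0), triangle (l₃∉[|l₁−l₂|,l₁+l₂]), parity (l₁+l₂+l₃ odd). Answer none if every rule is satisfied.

triangle

azimuthal sum: 3 − 2 − 1 = 0  ✓
l₃ must lie in [2,8]; have l₃=1  ✗
L = 5 + 3 + 1 = 9 (odd)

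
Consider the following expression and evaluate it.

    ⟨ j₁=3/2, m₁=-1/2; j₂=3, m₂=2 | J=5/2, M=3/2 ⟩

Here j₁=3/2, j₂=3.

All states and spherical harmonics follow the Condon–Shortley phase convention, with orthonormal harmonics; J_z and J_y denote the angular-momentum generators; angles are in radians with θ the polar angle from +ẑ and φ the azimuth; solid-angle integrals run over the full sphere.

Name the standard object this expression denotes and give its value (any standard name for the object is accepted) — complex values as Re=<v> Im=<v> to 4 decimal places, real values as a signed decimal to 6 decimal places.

Clebsch–Gordan coefficient, +√(1/14) ≈ +0.267261

This is a Clebsch–Gordan (vector-coupling) coefficient.
√[6·2!1!4!/8! · 1!2!5!1!4!1!] = √(288/7)
  +(−1)^1/∏(1,1,1,4,0,0)! = -1/24  (running -1/24)
  +(−1)^2/∏(2,0,0,3,1,1)! = 1/12  (running 1/24)
⟨..|..⟩ = √(288/7)·(1/24) = +0.267261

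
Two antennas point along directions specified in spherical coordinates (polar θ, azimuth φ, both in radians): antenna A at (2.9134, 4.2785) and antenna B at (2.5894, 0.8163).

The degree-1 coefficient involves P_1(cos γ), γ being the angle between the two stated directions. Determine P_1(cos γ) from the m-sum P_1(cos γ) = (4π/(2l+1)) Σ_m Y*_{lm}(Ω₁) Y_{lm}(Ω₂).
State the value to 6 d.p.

Addition theorem: P_1(cos γ) = (4π/3) Σ_m Y*_{lm}(Ω₁) Y_{lm}(Ω₂), m = −1…1:
  term(m=-1) = (-0.013443, -0.004464)   from Y*(Ω₁)=(-0.032857, -0.070915), Y(Ω₂)=(0.124129, -0.132048)
  term(m=+0) = (0.197982, 0.000000)   from Y*(Ω₁)=(-0.475936, -0.000000), Y(Ω₂)=(-0.415985, 0.000000)
  term(m=+1) = (-0.013443, 0.004464)   from Y*(Ω₁)=(0.032857, -0.070915), Y(Ω₂)=(-0.124129, -0.132048)
Σ over m = (0.171097, 0.000000); ×(4π/3) → (0.716689, 0.000000). Real part: 0.716689

0.716689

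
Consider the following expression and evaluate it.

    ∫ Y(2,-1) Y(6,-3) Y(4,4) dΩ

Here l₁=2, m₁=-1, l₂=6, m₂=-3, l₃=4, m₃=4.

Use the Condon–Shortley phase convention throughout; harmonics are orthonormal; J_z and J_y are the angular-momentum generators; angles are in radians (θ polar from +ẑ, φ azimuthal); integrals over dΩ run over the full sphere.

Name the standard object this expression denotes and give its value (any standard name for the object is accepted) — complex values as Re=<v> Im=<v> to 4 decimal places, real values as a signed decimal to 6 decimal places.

Gaunt coefficient, -0.047713

This is a Gaunt coefficient — the integral of a triple product of spherical harmonics over the sphere.
m-sum 0 ✓  L=12 even ✓  4≤4≤8 ✓
Π(2lᵢ+1) = 5×13×9 = 585
triangle coeff Δ(2,6,4) = 1/6435
Σ_t [2,2]: t=2:+1/2304 = 1/2304
(3j)²=5/143 [(2 6 4; 0 0 0)], sign=+1
Σ_t [3,3]: t=3:−1/241920 = -1/241920
(3j)²=1/715 [(2 6 4; -1 -3 4)], sign=-1
⇒ 4πI² = 45/1573
I = (-1)√(45/1573/(4π)) = -0.04771303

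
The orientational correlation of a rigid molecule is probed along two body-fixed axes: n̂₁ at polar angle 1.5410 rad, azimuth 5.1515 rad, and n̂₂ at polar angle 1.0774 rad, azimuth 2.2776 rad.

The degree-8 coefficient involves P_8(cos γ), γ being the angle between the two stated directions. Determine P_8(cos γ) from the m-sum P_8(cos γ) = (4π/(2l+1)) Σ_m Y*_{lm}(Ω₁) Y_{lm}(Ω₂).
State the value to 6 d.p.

-0.196971

Summing Y*_{l m}(θ₁,φ₁)·Y_{l m}(θ₂,φ₂) over m ∈ [−8, 8]; prefactor 4π/(2·8+1) = 0.739198:
  term(m=-8) = (-0.051777, -0.080647)   from Y*(Ω₁)=(-0.478604, -0.186346), Y(Ω₂)=(0.150914, 0.109746)
  term(m=-7) = (0.007335, 0.023457)   from Y*(Ω₁)=(-0.004149, -0.061091), Y(Ω₂)=(-0.390326, 0.093551)
  term(m=-6) = (0.005440, 0.153789)   from Y*(Ω₁)=(-0.323833, 0.179835), Y(Ω₂)=(0.188726, -0.370096)
  term(m=-5) = (0.001237, -0.005230)   from Y*(Ω₁)=(-0.058556, -0.042226), Y(Ω₂)=(0.028467, 0.068779)
  term(m=-4) = (-0.050277, 0.092025)   from Y*(Ω₁)=(-0.060897, 0.324247), Y(Ω₂)=(0.302272, 0.098287)
  term(m=-3) = (0.013208, -0.013684)   from Y*(Ω₁)=(-0.074892, 0.019400), Y(Ω₂)=(-0.209626, 0.128411)
  term(m=-2) = (-0.055276, 0.032788)   from Y*(Ω₁)=(0.199767, 0.240778), Y(Ω₂)=(-0.032158, 0.202891)
  term(m=-1) = (0.022372, -0.006136)   from Y*(Ω₁)=(-0.033832, 0.072029), Y(Ω₂)=(-0.189313, -0.221682)
  term(m=+0) = (-0.050993, 0.000000)   from Y*(Ω₁)=(0.307925, -0.000000), Y(Ω₂)=(-0.165601, 0.000000)
  term(m=+1) = (0.022372, 0.006136)   from Y*(Ω₁)=(0.033832, 0.072029), Y(Ω₂)=(0.189313, -0.221682)
  term(m=+2) = (-0.055276, -0.032788)   from Y*(Ω₁)=(0.199767, -0.240778), Y(Ω₂)=(-0.032158, -0.202891)
  term(m=+3) = (0.013208, 0.013684)   from Y*(Ω₁)=(0.074892, 0.019400), Y(Ω₂)=(0.209626, 0.128411)
  term(m=+4) = (-0.050277, -0.092025)   from Y*(Ω₁)=(-0.060897, -0.324247), Y(Ω₂)=(0.302272, -0.098287)
  term(m=+5) = (0.001237, 0.005230)   from Y*(Ω₁)=(0.058556, -0.042226), Y(Ω₂)=(-0.028467, 0.068779)
  term(m=+6) = (0.005440, -0.153789)   from Y*(Ω₁)=(-0.323833, -0.179835), Y(Ω₂)=(0.188726, 0.370096)
  term(m=+7) = (0.007335, -0.023457)   from Y*(Ω₁)=(0.004149, -0.061091), Y(Ω₂)=(0.390326, 0.093551)
  term(m=+8) = (-0.051777, 0.080647)   from Y*(Ω₁)=(-0.478604, 0.186346), Y(Ω₂)=(0.150914, -0.109746)
Total Σ_m = (-0.266466, 0.000000). Multiply by 0.739198: (-0.196971, 0.000000). P_8(cos γ) = -0.196971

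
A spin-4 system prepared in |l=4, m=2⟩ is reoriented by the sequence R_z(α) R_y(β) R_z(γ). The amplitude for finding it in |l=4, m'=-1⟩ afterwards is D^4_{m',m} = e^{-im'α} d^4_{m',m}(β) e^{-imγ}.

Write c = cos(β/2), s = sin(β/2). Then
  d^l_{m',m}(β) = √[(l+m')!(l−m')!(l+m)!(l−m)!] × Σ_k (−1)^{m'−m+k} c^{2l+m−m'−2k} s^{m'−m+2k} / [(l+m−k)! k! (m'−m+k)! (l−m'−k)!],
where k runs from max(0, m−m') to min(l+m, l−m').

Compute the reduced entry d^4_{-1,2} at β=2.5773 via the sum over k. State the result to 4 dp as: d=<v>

d=0.5374

d^4_{-1,2}(β=2.5773) via the finite sum:
c=cos(2.577300/2)=0.278418, s=sin(2.577300/2)=0.960460; N=√[6·120·720·2]=1018.233765
k∈{3,4,5} keeps every argument non-negative
  k=3: (−1)^0·1018.2338/(72)·0.2784^5·0.9605^3 = +0.020962
  k=4: (−1)^1·1018.2338/(48)·0.2784^3·0.9605^5 = -0.374191
  k=5: (−1)^2·1018.2338/(240)·0.2784^1·0.9605^7 = +0.890612
d^4_{-1,2}(2.5773) = +0.020962 -0.374191 +0.890612 = +0.537383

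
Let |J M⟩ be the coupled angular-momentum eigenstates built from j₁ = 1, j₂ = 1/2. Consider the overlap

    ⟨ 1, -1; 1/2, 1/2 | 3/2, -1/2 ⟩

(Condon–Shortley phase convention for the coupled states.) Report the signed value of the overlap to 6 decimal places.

√[4·0!2!1!/4! · 0!2!1!0!1!2!] = √(4/3)
  +(−1)^0/∏(0,0,2,1,0,0)! = 1/2  (running 1/2)
⟨..|..⟩ = √(4/3)·(1/2) = +0.577350

+0.577350  (= +√(1/3))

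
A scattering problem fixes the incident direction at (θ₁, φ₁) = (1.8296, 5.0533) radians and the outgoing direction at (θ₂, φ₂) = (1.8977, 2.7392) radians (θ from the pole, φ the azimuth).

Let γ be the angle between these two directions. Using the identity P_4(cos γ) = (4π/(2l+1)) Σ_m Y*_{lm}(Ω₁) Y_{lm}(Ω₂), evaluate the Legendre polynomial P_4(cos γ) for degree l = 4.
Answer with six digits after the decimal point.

Addition theorem: P_4(cos γ) = (4π/9) Σ_m Y*_{lm}(Ω₁) Y_{lm}(Ω₂), m = −4…4:
  m=-4: (0.07949 + 0.37820j) × (-0.01380 + 0.35571j) = -0.13563 + 0.02305j  (running Σ = -0.13563 + 0.02305j)
  m=-3: (0.24700 - 0.15078j) × (0.12142 + 0.31907j) = 0.07810 + 0.06050j  (running Σ = -0.05753 + 0.08356j)
  m=-2: (0.13144 + 0.10669j) × (-0.05787 - 0.06016j) = -0.00119 - 0.01408j  (running Σ = -0.05871 + 0.06948j)
  m=-1: (0.09946 - 0.28035j) × (-0.30158 - 0.12836j) = -0.06598 + 0.07178j  (running Σ = -0.12469 + 0.14126j)
  m=0: (0.12538 + 0.00000j) × (0.02949 + 0.00000j) = 0.00370 + 0.00000j  (running Σ = -0.12100 + 0.14126j)
  m=1: (-0.09946 - 0.28035j) × (0.30158 - 0.12836j) = -0.06598 - 0.07178j  (running Σ = -0.18698 + 0.06948j)
  m=2: (0.13144 - 0.10669j) × (-0.05787 + 0.06016j) = -0.00119 + 0.01408j  (running Σ = -0.18816 + 0.08356j)
  m=3: (-0.24700 - 0.15078j) × (-0.12142 + 0.31907j) = 0.07810 - 0.06050j  (running Σ = -0.11007 + 0.02305j)
  m=4: (0.07949 - 0.37820j) × (-0.01380 - 0.35571j) = -0.13563 - 0.02305j  (running Σ = -0.24569 - 0.00000j)
Accumulated sum -0.24569 - 0.00000j; after 4π/(2l+1) scaling, -0.34305 - 0.00000j ⇒ P_4 = -0.343049

-0.343049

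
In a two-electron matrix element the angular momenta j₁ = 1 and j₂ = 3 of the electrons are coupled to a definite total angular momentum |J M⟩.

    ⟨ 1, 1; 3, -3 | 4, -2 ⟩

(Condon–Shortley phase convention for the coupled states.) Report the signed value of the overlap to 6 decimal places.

√[9·0!2!6!/9! · 2!0!0!6!2!6!] = √(518400/7)
  +(−1)^0/∏(0,0,0,0,2,6)! = 1/1440  (running 1/1440)
⟨..|..⟩ = √(518400/7)·(1/1440) = +0.188982

+0.188982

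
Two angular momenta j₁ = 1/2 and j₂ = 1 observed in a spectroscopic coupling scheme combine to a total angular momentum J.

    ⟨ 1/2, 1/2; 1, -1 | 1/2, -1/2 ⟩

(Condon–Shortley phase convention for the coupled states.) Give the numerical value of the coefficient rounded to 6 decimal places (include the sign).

triangle: 1!·0!·1!/3! = 1/6
(j±m)!: 1!·0!·0!·2!·0!·1! = 2
prefactor² = (2J+1)·Δ·N² = 2/3
  k=0: +1/(0!·1!·0!·0!·0!·1!) = 1
Σ = 1  ⇒  CG² = 2/3·1² = 2/3
CG = +√(2/3) = +0.816497

+√(2/3) = +0.816497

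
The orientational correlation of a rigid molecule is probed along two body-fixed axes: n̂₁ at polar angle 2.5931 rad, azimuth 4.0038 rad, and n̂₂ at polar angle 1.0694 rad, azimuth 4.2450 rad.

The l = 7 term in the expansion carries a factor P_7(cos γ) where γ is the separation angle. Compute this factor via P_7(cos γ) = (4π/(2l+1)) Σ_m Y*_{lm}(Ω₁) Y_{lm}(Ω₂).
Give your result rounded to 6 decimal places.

-0.073271

Term-by-term m-sum for l=7 (normalisation 4π/15 = 0.837758):
  [-7]  conj(Y_{7,-7})(Ω₁) = -0.005079+0.001285i ; Y_{7,-7}(Ω₂) = -0.025873+0.197701i ; Δ = -0.000123-0.001037i
  [-6]  conj(Y_{7,-6})(Ω₁) = -0.014266+0.028732i ; Y_{7,-6}(Ω₂) = +0.385880-0.135311i ; Δ = -0.001617+0.013017i
  [-5]  conj(Y_{7,-5})(Ω₁) = +0.046764+0.110193i ; Y_{7,-5}(Ω₂) = -0.274663-0.264287i ; Δ = +0.016278-0.042625i
  [-4]  conj(Y_{7,-4})(Ω₁) = +0.285236+0.090501i ; Y_{7,-4}(Ω₂) = -0.000204+0.000662i ; Δ = -0.000118+0.000170i
  [-3]  conj(Y_{7,-3})(Ω₁) = +0.409978-0.254172i ; Y_{7,-3}(Ω₂) = -0.339435+0.057787i ; Δ = -0.124473+0.109966i
  [-2]  conj(Y_{7,-2})(Ω₁) = +0.059545-0.384560i ; Y_{7,-2}(Ω₂) = +0.095509+0.129351i ; Δ = +0.055430-0.029027i
  [-1]  conj(Y_{7,-1})(Ω₁) = +0.076466+0.089218i ; Y_{7,-1}(Ω₂) = -0.127664+0.252958i ; Δ = -0.032330+0.007953i
  [+0]  conj(Y_{7,0})(Ω₁) = +0.433525-0.000000i ; Y_{7,0}(Ω₂) = +0.199401+0.000000i ; Δ = +0.086445+0.000000i
  [+1]  conj(Y_{7,1})(Ω₁) = -0.076466+0.089218i ; Y_{7,1}(Ω₂) = +0.127664+0.252958i ; Δ = -0.032330-0.007953i
  [+2]  conj(Y_{7,2})(Ω₁) = +0.059545+0.384560i ; Y_{7,2}(Ω₂) = +0.095509-0.129351i ; Δ = +0.055430+0.029027i
  [+3]  conj(Y_{7,3})(Ω₁) = -0.409978-0.254172i ; Y_{7,3}(Ω₂) = +0.339435+0.057787i ; Δ = -0.124473-0.109966i
  [+4]  conj(Y_{7,4})(Ω₁) = +0.285236-0.090501i ; Y_{7,4}(Ω₂) = -0.000204-0.000662i ; Δ = -0.000118-0.000170i
  [+5]  conj(Y_{7,5})(Ω₁) = -0.046764+0.110193i ; Y_{7,5}(Ω₂) = +0.274663-0.264287i ; Δ = +0.016278+0.042625i
  [+6]  conj(Y_{7,6})(Ω₁) = -0.014266-0.028732i ; Y_{7,6}(Ω₂) = +0.385880+0.135311i ; Δ = -0.001617-0.013017i
  [+7]  conj(Y_{7,7})(Ω₁) = +0.005079+0.001285i ; Y_{7,7}(Ω₂) = +0.025873+0.197701i ; Δ = -0.000123+0.001037i
Accumulated sum -0.087461-0.000000i; after 4π/(2l+1) scaling, -0.073271-0.000000i ⇒ P_7 = -0.073271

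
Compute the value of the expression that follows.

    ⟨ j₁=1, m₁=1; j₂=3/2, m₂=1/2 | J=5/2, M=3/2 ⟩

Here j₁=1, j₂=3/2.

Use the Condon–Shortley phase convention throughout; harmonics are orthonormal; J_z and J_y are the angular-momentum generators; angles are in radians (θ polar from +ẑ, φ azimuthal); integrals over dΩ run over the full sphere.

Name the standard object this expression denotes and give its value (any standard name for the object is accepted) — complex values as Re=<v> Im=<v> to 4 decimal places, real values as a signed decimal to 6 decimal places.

This is a Clebsch–Gordan (vector-coupling) coefficient.
j₁+j₂−J=0  J+j₁−j₂=2  J−j₁+j₂=3  j₁+j₂+J+1=6
(j₁±m₁, j₂±m₂, J±M) = (2,0,2,1,4,1)
P² = 48/5
sum k=0..0:
  [0] +1/4 = 1/4
S = 1/4
C² = P²·S² = 3/5 ; C = +0.774597

Clebsch–Gordan coefficient, +√(3/5) ≈ +0.774597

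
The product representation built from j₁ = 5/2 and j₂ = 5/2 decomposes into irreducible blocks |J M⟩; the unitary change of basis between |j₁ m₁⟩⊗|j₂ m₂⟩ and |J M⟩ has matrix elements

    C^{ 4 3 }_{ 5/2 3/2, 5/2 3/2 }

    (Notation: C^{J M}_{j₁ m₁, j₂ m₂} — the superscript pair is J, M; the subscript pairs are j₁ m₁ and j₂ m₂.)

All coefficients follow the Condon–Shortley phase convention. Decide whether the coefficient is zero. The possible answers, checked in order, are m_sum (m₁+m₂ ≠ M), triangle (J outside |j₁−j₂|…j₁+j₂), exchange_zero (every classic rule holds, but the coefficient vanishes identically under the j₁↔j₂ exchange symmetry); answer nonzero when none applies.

exchange_zero

m-sum: m₁+m₂ = 3/2+3/2 = 3, M = 3  ✓
triangle: |j₁−j₂| = 0 ≤ J = 4 ≤ j₁+j₂ = 5  ✓
exchange: j₁=j₂ and m₁=m₂, and (−1)^(j₁+j₂−J) = (−1)^1 = −1 forces ⟨j₁m₁;j₂m₂|JM⟩ = −⟨j₂m₂;j₁m₁|JM⟩ = −⟨j₁m₁;j₂m₂|JM⟩ ⇒ the coefficient vanishes identically
Racah sum check: Σ_k collapses to 0 ⇒ CG = 0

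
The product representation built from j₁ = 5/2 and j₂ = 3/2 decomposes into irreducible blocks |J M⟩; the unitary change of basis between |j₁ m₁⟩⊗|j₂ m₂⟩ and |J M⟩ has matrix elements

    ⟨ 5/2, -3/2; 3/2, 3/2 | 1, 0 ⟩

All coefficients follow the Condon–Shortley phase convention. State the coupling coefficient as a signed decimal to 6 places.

triangle: 3!·2!·0!/6! = 12/720
(j±m)!: 1!·4!·3!·0!·1!·1! = 144
prefactor² = (2J+1)·Δ·N² = 36/5
  k=3: −1/(3!·0!·1!·0!·1!·0!) = -1/6
Σ = -1/6  ⇒  CG² = 36/5·(-1/6)² = 1/5
CG = −√(1/5) = -0.447214

-0.447214  (= −√(1/5))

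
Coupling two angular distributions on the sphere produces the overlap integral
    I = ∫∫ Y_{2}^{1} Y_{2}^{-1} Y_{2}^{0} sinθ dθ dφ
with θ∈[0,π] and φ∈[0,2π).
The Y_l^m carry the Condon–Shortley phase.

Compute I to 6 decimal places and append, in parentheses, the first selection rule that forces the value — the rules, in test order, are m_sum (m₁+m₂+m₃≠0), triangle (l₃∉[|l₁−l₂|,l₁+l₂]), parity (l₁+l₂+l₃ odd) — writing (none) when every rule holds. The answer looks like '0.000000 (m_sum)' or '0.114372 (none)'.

m-sum 0 ✓  L=6 even ✓  0≤2≤4 ✓
Π(2lᵢ+1) = 5×5×5 = 125
triangle coeff Δ(2,2,2) = 1/630
Σ_t [0,2]: t=0:+1/8 t=1:−1/1 t=2:+1/8 = -3/4
(3j)²=2/35 [(2 2 2; 0 0 0)], sign=-1
Σ_t [0,1]: t=0:+1/2 t=1:−1/4 = 1/4
(3j)²=1/70 [(2 2 2; 1 -1 0)], sign=+1
⇒ 4πI² = 5/49
I = (-1)√(5/49/(4π)) = -0.09011188
No selection rule forces the value: the integral is nonzero (none).

-0.090112 (none)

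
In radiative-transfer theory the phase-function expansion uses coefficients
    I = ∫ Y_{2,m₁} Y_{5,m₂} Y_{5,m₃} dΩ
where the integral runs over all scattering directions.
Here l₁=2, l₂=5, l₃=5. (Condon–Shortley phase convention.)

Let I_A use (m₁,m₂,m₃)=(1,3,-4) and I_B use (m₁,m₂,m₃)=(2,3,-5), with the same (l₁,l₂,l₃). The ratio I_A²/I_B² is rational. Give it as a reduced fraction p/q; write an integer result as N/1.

l's match ⇒ only the (l;m) 3-j factors differ between A and B.
A: triangle coeff Δ(2,5,5) = 1/38610; Σ_t [0,1]: t=0:+1/80640 t=1:−1/10080 = -1/11520; (3j)²=49/1430 [(2 5 5; 1 3 -4)], sign=+1
B: triangle coeff Δ(2,5,5) = 1/38610; Σ_t [0,0]: t=0:+1/161280 = 1/161280; (3j)²=1/143 [(2 5 5; 2 3 -5)], sign=+1
I_A²/I_B² = (49/1430)/(1/143) = 49/10

49/10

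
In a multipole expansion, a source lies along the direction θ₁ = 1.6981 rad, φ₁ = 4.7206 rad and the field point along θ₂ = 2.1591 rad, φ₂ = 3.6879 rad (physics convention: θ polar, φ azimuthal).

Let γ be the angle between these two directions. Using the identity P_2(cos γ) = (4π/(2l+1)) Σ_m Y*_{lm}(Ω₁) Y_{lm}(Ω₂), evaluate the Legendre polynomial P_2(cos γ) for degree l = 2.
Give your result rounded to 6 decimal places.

-0.134911

Summing Y*_{l m}(θ₁,φ₁)·Y_{l m}(θ₂,φ₂) over m ∈ [−2, 2]; prefactor 4π/(2·2+1) = 2.513274:
  m=-2: (-0.38000 - 0.00624j) × (0.12301 - 0.23733j) = -0.04822 + 0.08942j  (running Σ = -0.04822 + 0.08942j)
  m=-1: (-0.00080 + 0.09729j) × (0.30474 - 0.18529j) = 0.01778 + 0.02979j  (running Σ = -0.03044 + 0.11921j)
  m=0: (-0.30014 + 0.00000j) × (-0.02400 + 0.00000j) = 0.00720 + 0.00000j  (running Σ = -0.02324 + 0.11921j)
  m=1: (0.00080 + 0.09729j) × (-0.30474 - 0.18529j) = 0.01778 - 0.02979j  (running Σ = -0.00546 + 0.08942j)
  m=2: (-0.38000 + 0.00624j) × (0.12301 + 0.23733j) = -0.04822 - 0.08942j  (running Σ = -0.05368 + 0.00000j)
Total Σ_m = -0.05368 + 0.00000j. Multiply by 2.513274: -0.13491 + 0.00000j. P_2(cos γ) = -0.134911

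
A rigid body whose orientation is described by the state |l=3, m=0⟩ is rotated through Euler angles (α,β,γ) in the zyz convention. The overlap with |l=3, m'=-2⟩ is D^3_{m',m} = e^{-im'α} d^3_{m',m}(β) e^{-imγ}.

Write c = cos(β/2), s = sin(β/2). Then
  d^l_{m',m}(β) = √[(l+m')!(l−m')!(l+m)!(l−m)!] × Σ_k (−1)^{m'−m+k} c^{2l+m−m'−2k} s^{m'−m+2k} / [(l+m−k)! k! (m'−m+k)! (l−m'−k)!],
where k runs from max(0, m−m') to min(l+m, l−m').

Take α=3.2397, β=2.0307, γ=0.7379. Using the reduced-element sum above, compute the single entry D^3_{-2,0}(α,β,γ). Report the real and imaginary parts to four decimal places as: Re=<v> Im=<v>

Split into d^3_{-2,0}(β=2.0307) × two z-phases.
c=cos(2.030700/2)=0.527323, s=sin(2.030700/2)=0.849665; N=√[1·120·6·6]=65.726707
k: max(0,(0)−(-2))=2 … min(3+(0),3−(-2))=3
  k=2: (−1)^0·65.7267/(12)·0.5273^4·0.8497^2 = +0.305747
  k=3: (−1)^1·65.7267/(12)·0.5273^2·0.8497^4 = -0.793788
d^3_{-2,0}(2.0307) = +0.305747 -0.793788 = -0.488042
Phases: e^{-i·(-2)·3.2397}=+0.980812+0.194958i, e^{-i·(0)·0.7379}=+1.000000+0.000000i ⇒ D=-0.478677-0.095148i

Re=-0.4787 Im=-0.0951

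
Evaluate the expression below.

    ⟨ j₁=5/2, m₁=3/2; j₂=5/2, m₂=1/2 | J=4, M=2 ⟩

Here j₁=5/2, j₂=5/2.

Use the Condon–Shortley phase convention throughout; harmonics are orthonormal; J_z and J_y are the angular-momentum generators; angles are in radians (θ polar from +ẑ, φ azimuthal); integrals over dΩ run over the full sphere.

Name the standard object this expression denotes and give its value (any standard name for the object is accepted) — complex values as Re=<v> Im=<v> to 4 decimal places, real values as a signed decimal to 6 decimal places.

Clebsch–Gordan coefficient, +√(5/28) ≈ +0.422577

This is a Clebsch–Gordan (vector-coupling) coefficient.
j₁+j₂−J=1  J+j₁−j₂=4  J−j₁+j₂=4  j₁+j₂+J+1=10
(j₁±m₁, j₂±m₂, J±M) = (4,1,3,2,6,2)
P² = 20736/35
sum k=0..1:
  [0] +1/36 = 1/36
  [1] −1/96 = -1/96
S = 5/288
C² = P²·S² = 5/28 ; C = +0.422577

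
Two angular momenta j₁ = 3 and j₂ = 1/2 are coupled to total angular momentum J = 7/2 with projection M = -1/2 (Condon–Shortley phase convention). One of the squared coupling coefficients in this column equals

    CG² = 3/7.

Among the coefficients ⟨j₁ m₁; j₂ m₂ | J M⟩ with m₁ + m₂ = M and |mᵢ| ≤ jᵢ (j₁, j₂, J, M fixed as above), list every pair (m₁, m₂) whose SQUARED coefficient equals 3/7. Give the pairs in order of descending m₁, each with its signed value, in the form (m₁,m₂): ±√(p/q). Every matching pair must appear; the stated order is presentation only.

(-1,1/2): +√(3/7)

Admissible pairs with m₁+m₂ = M = -1/2: (-1,1/2), (0,-1/2)
  (m₁,m₂)=(0,-1/2): CG² = 4/7, CG = +√(4/7)
  (m₁,m₂)=(-1,1/2): CG² = 3/7, CG = +√(3/7)   ← matches the target
Pairs with CG² = 3/7: (-1,1/2): +√(3/7)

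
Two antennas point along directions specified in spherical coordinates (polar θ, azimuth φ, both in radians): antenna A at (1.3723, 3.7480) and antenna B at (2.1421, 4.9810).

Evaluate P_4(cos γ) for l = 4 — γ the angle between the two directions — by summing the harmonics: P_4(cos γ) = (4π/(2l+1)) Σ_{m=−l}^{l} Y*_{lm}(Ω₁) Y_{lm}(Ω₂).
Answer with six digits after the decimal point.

Term-by-term m-sum for l=4 (normalisation 4π/9 = 1.396263):
  [-4]  conj(Y_{4,-4})(Ω₁) = -0.30841 + 0.26830j ; Y_{4,-4}(Ω₂) = 0.10552 - 0.19484j ; Δ = 0.01973 + 0.08840j
  [-3]  conj(Y_{4,-3})(Ω₁) = 0.05718 - 0.22543j ; Y_{4,-3}(Ω₂) = 0.29063 + 0.27899j ; Δ = 0.07951 - 0.04956j
  [-2]  conj(Y_{4,-2})(Ω₁) = -0.08199 - 0.21916j ; Y_{4,-2}(Ω₂) = -0.21287 + 0.12680j ; Δ = 0.04524 + 0.03626j
  [-1]  conj(Y_{4,-1})(Ω₁) = 0.20500 + 0.14218j ; Y_{4,-1}(Ω₂) = 0.05444 + 0.19778j ; Δ = -0.01696 + 0.04829j
  [+0]  conj(Y_{4,0})(Ω₁) = 0.19955 + 0.00000j ; Y_{4,0}(Ω₂) = -0.29403 + 0.00000j ; Δ = -0.05867 + 0.00000j
  [+1]  conj(Y_{4,1})(Ω₁) = -0.20500 + 0.14218j ; Y_{4,1}(Ω₂) = -0.05444 + 0.19778j ; Δ = -0.01696 - 0.04829j
  [+2]  conj(Y_{4,2})(Ω₁) = -0.08199 + 0.21916j ; Y_{4,2}(Ω₂) = -0.21287 - 0.12680j ; Δ = 0.04524 - 0.03626j
  [+3]  conj(Y_{4,3})(Ω₁) = -0.05718 - 0.22543j ; Y_{4,3}(Ω₂) = -0.29063 + 0.27899j ; Δ = 0.07951 + 0.04956j
  [+4]  conj(Y_{4,4})(Ω₁) = -0.30841 - 0.26830j ; Y_{4,4}(Ω₂) = 0.10552 + 0.19484j ; Δ = 0.01973 - 0.08840j
Total Σ_m = 0.19638 + 0.00000j. Multiply by 1.396263: 0.27420 + 0.00000j. P_4(cos γ) = 0.274197

0.274197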